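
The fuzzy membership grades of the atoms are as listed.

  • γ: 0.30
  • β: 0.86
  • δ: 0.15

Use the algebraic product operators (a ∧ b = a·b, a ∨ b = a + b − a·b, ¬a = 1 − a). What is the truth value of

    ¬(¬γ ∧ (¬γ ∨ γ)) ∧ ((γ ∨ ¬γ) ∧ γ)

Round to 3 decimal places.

0.106

¬γ = 1 − 0.3000 = 0.7000
¬γ = 1 − 0.3000 = 0.7000
¬γ ∨ γ = a + b − a·b on (0.7000, 0.3000) = 0.7900
¬γ ∧ (¬γ ∨ γ) = a·b on (0.7000, 0.7900) = 0.5530
¬(¬γ ∧ (¬γ ∨ γ)) = 1 − 0.5530 = 0.4470
¬γ = 1 − 0.3000 = 0.7000
γ ∨ ¬γ = a + b − a·b on (0.3000, 0.7000) = 0.7900
(γ ∨ ¬γ) ∧ γ = a·b on (0.7900, 0.3000) = 0.2370
¬(¬γ ∧ (¬γ ∨ γ)) ∧ ((γ ∨ ¬γ) ∧ γ) = a·b on (0.4470, 0.2370) = 0.1059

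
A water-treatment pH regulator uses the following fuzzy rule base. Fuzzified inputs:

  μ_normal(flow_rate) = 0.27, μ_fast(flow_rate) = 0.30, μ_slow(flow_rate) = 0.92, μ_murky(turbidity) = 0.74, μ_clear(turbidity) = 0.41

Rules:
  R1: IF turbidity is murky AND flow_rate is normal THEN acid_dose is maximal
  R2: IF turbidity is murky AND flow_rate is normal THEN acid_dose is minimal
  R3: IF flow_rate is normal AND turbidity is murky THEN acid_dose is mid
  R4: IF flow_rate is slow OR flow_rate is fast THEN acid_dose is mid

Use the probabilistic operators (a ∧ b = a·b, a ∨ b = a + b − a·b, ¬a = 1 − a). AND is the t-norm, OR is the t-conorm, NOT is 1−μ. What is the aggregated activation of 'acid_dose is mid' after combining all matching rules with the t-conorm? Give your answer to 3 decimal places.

0.955

R1: murky=0.74, normal=0.27; AND[a·b] → w = 0.1998
R2: murky=0.74, normal=0.27; AND[a·b] → w = 0.1998
R3: normal=0.27, murky=0.74; AND[a·b] → w = 0.1998
R4: slow=0.92, fast=0.30; OR[a + b − a·b] → w = 0.9440
Rules with consequent 'mid': {R3, R4} → strengths 0.1998, 0.9440
Aggregate via t-conorm [a + b − a·b]: 0.9552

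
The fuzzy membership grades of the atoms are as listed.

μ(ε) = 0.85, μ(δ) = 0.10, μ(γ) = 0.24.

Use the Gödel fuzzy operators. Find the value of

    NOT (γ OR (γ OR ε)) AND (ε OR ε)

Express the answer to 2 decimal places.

γ OR ε = max(a, b) on (0.24, 0.85) = 0.85
γ OR (γ OR ε) = max(a, b) on (0.24, 0.85) = 0.85
NOT (γ OR (γ OR ε)) = 1 − 0.85 = 0.15
ε OR ε = max(a, b) on (0.85, 0.85) = 0.85
NOT (γ OR (γ OR ε)) AND (ε OR ε) = min(a, b) on (0.15, 0.85) = 0.15

0.15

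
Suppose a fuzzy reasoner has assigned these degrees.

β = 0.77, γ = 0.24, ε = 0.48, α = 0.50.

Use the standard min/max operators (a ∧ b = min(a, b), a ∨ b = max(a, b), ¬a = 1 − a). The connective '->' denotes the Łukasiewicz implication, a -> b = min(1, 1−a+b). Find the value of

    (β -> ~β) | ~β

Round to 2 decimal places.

0.46

~β = 1 − 0.77 = 0.23
β -> ~β  [Łukasiewicz: min(1, 1−a+b)] with a=0.77, b=0.23 → 0.46
~β = 1 − 0.77 = 0.23
(β -> ~β) | ~β = max(a, b) on (0.46, 0.23) = 0.46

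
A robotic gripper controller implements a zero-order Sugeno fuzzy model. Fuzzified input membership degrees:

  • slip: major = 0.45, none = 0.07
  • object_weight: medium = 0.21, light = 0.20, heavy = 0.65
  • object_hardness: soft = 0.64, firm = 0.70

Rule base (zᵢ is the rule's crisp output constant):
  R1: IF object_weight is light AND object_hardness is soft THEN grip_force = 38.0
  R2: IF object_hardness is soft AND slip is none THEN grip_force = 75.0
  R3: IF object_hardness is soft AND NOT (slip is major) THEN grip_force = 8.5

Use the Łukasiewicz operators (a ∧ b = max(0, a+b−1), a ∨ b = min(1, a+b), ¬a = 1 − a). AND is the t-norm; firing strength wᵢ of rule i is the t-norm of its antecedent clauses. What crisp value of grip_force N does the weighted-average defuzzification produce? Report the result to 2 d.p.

8.50

R1 (z=38.0): light=0.20, soft=0.64; AND[max(0, a+b−1)] → w = 0.00
R2 (z=75.0): soft=0.64, none=0.07; AND[max(0, a+b−1)] → w = 0.00
R3 (z=8.5): soft=0.64, ¬major=1−0.45=0.55; AND[max(0, a+b−1)] → w = 0.19
Weighted average = (0.00·38.0 + 0.00·75.0 + 0.19·8.5) / (0.00 + 0.00 + 0.19)
  = 1.6150 / 0.1900 = 8.50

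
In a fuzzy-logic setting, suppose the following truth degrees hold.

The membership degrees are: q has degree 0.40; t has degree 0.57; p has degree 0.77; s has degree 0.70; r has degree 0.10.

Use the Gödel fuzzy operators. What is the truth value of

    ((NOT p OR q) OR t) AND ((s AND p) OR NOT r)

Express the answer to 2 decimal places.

0.57

NOT p = 1 − 0.77 = 0.23
NOT p OR q = max(a, b) on (0.23, 0.40) = 0.40
(NOT p OR q) OR t = max(a, b) on (0.40, 0.57) = 0.57
s AND p = min(a, b) on (0.70, 0.77) = 0.70
NOT r = 1 − 0.10 = 0.90
(s AND p) OR NOT r = max(a, b) on (0.70, 0.90) = 0.90
((NOT p OR q) OR t) AND ((s AND p) OR NOT r) = min(a, b) on (0.57, 0.90) = 0.57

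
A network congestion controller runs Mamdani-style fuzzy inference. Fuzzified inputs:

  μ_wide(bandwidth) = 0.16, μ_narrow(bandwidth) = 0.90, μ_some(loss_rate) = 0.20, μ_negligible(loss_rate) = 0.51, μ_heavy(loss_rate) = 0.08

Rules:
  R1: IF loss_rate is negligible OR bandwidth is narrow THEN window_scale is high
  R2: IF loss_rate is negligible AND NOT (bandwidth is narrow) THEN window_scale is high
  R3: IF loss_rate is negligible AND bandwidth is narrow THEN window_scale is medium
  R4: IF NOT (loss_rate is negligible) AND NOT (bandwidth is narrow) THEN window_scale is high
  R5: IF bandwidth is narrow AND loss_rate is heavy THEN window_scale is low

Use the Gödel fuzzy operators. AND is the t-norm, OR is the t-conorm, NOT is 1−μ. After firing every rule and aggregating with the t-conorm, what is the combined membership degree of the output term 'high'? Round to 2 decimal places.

0.90

R1: negligible=0.51, narrow=0.90; OR[max(a, b)] → w = 0.90
R2: negligible=0.51, ¬narrow=1−0.90=0.10; AND[min(a, b)] → w = 0.10
R3: negligible=0.51, narrow=0.90; AND[min(a, b)] → w = 0.51
R4: ¬negligible=1−0.51=0.49, ¬narrow=1−0.90=0.10; AND[min(a, b)] → w = 0.10
R5: narrow=0.90, heavy=0.08; AND[min(a, b)] → w = 0.08
Rules with consequent 'high': {R1, R2, R4} → strengths 0.90, 0.10, 0.10
Aggregate via t-conorm [max(a, b)]: 0.90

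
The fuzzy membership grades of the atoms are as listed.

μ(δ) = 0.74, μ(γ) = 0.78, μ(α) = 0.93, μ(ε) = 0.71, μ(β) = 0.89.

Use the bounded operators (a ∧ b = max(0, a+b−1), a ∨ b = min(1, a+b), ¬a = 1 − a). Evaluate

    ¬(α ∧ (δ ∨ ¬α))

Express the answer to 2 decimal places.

0.26

¬α = 1 − 0.93 = 0.07
δ ∨ ¬α = min(1, a+b) on (0.74, 0.07) = 0.81
α ∧ (δ ∨ ¬α) = max(0, a+b−1) on (0.93, 0.81) = 0.74
¬(α ∧ (δ ∨ ¬α)) = 1 − 0.74 = 0.26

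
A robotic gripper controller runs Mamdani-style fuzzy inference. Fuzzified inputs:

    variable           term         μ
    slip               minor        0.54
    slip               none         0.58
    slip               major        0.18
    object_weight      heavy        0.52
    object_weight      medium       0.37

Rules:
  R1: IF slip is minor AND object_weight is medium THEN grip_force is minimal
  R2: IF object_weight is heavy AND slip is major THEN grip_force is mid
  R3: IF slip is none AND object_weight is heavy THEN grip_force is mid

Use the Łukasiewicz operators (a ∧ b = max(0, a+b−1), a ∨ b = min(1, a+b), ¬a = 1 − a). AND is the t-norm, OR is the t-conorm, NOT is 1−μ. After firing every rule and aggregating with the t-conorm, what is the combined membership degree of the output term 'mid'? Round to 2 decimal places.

0.10

R1: minor=0.54, medium=0.37; AND[max(0, a+b−1)] → w = 0.00
R2: heavy=0.52, major=0.18; AND[max(0, a+b−1)] → w = 0.00
R3: none=0.58, heavy=0.52; AND[max(0, a+b−1)] → w = 0.10
Rules with consequent 'mid': {R2, R3} → strengths 0.00, 0.10
Aggregate via t-conorm [min(1, a+b)]: 0.10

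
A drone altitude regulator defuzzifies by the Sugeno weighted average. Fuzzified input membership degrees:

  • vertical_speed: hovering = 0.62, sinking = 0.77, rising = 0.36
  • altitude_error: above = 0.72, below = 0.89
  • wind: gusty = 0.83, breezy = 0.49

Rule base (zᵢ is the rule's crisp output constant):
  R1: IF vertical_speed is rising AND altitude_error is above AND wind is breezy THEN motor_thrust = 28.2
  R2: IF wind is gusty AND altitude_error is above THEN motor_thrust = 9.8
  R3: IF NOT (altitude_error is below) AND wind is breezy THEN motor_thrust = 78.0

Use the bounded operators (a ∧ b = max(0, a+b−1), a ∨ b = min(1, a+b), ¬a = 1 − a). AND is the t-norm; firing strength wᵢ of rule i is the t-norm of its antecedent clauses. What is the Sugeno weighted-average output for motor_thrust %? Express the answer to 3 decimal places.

9.800

R1 (z=28.2): rising=0.36, above=0.72, breezy=0.49; AND[max(0, a+b−1)] → w = 0.00
R2 (z=9.8): gusty=0.83, above=0.72; AND[max(0, a+b−1)] → w = 0.55
R3 (z=78.0): ¬below=1−0.89=0.11, breezy=0.49; AND[max(0, a+b−1)] → w = 0.00
Weighted average = (0.00·28.2 + 0.55·9.8 + 0.00·78.0) / (0.00 + 0.55 + 0.00)
  = 5.3900 / 0.5500 = 9.800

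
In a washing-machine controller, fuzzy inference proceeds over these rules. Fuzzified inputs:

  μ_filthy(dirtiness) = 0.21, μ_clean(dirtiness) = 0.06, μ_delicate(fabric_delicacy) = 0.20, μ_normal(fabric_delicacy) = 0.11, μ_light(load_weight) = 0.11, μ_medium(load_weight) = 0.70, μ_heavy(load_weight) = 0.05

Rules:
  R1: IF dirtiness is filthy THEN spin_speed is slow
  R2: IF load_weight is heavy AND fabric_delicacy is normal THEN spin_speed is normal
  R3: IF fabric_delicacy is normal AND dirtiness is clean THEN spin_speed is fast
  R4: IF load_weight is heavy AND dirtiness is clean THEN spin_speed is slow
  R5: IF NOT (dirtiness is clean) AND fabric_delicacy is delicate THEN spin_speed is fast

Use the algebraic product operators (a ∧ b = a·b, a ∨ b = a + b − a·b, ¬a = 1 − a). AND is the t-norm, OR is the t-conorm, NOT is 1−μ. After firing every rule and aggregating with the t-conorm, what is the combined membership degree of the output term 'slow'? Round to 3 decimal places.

R1: filthy=0.21 → w = 0.2100
R2: heavy=0.05, normal=0.11; AND[a·b] → w = 0.0055
R3: normal=0.11, clean=0.06; AND[a·b] → w = 0.0066
R4: heavy=0.05, clean=0.06; AND[a·b] → w = 0.0030
R5: ¬clean=1−0.06=0.94, delicate=0.20; AND[a·b] → w = 0.1880
Rules with consequent 'slow': {R1, R4} → strengths 0.2100, 0.0030
Aggregate via t-conorm [a + b − a·b]: 0.2124

0.212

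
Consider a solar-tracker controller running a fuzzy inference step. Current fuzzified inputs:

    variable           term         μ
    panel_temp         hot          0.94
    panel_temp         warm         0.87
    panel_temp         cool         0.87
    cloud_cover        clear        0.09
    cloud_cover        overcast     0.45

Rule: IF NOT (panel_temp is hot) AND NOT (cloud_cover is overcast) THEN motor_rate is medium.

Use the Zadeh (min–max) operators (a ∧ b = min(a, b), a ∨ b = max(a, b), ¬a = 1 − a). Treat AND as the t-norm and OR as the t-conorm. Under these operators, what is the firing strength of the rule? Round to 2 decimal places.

firing strength: ¬hot=1−0.94=0.06, ¬overcast=1−0.45=0.55; AND[min(a, b)] → w = 0.06

0.06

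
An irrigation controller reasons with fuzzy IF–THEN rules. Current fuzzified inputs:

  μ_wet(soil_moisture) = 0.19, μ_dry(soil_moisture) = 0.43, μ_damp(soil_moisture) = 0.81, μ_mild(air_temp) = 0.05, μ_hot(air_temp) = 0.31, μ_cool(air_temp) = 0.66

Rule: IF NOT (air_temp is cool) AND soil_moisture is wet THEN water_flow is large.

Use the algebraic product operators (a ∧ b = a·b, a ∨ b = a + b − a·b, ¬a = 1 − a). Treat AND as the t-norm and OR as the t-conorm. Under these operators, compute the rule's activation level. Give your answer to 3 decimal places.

0.065

firing strength: ¬cool=1−0.66=0.34, wet=0.19; AND[a·b] → w = 0.0646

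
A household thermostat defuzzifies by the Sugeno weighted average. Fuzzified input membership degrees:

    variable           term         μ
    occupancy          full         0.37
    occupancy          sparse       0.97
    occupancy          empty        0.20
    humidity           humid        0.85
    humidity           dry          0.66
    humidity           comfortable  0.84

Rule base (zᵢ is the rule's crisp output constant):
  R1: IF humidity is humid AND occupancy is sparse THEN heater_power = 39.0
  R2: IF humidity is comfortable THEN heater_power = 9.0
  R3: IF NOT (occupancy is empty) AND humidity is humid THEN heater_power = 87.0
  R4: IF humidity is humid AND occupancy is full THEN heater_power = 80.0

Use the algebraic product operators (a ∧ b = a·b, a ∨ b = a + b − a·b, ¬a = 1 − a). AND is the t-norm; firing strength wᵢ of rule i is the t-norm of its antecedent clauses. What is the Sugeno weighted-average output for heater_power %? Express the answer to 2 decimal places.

46.65

R1 (z=39.0): humid=0.85, sparse=0.97; AND[a·b] → w = 0.8245
R2 (z=9.0): comfortable=0.84 → w = 0.8400
R3 (z=87.0): ¬empty=1−0.20=0.80, humid=0.85; AND[a·b] → w = 0.6800
R4 (z=80.0): humid=0.85, full=0.37; AND[a·b] → w = 0.3145
Weighted average = (0.8245·39.0 + 0.8400·9.0 + 0.6800·87.0 + 0.3145·80.0) / (0.8245 + 0.8400 + 0.6800 + 0.3145)
  = 124.0355 / 2.6590 = 46.65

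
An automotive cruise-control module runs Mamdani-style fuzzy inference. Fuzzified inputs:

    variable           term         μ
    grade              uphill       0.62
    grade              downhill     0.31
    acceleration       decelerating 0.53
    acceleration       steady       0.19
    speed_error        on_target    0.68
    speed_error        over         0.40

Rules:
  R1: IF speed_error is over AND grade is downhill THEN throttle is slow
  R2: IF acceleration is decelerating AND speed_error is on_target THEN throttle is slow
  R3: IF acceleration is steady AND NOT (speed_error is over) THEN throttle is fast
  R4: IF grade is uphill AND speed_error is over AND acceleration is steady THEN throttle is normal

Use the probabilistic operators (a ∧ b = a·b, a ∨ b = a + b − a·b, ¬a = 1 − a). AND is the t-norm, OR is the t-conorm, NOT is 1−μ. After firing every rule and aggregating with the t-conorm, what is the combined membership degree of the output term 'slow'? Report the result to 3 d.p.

R1: over=0.40, downhill=0.31; AND[a·b] → w = 0.1240
R2: decelerating=0.53, on_target=0.68; AND[a·b] → w = 0.3604
R3: steady=0.19, ¬over=1−0.40=0.60; AND[a·b] → w = 0.1140
R4: uphill=0.62, over=0.40, steady=0.19; AND[a·b] → w = 0.0471
Rules with consequent 'slow': {R1, R2} → strengths 0.1240, 0.3604
Aggregate via t-conorm [a + b − a·b]: 0.4397

0.440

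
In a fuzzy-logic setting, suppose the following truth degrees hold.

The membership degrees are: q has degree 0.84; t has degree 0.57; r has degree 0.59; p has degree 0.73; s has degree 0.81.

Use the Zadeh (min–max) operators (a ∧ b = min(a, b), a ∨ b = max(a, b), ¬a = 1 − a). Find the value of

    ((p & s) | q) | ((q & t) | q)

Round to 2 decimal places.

p & s = min(a, b) on (0.73, 0.81) = 0.73
(p & s) | q = max(a, b) on (0.73, 0.84) = 0.84
q & t = min(a, b) on (0.84, 0.57) = 0.57
(q & t) | q = max(a, b) on (0.57, 0.84) = 0.84
((p & s) | q) | ((q & t) | q) = max(a, b) on (0.84, 0.84) = 0.84

0.84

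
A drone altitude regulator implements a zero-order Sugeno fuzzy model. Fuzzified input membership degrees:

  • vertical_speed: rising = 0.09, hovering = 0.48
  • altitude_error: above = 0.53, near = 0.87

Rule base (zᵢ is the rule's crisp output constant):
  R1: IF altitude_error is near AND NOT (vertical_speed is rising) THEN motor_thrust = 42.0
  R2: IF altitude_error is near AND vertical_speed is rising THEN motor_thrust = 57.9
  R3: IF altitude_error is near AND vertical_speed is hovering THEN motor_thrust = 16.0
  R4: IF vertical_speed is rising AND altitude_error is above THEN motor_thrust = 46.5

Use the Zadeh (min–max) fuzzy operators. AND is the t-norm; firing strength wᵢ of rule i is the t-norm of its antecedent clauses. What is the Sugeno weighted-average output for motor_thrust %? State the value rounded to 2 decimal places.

R1 (z=42.0): near=0.87, ¬rising=1−0.09=0.91; AND[min(a, b)] → w = 0.87
R2 (z=57.9): near=0.87, rising=0.09; AND[min(a, b)] → w = 0.09
R3 (z=16.0): near=0.87, hovering=0.48; AND[min(a, b)] → w = 0.48
R4 (z=46.5): rising=0.09, above=0.53; AND[min(a, b)] → w = 0.09
Weighted average = (0.87·42.0 + 0.09·57.9 + 0.48·16.0 + 0.09·46.5) / (0.87 + 0.09 + 0.48 + 0.09)
  = 53.6160 / 1.5300 = 35.04

35.04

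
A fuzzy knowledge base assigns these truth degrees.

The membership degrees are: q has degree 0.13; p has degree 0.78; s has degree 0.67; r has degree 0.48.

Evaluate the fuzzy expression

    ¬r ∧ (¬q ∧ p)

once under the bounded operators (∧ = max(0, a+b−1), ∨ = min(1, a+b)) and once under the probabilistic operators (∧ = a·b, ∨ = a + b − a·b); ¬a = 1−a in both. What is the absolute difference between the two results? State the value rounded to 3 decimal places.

0.183

Under bounded:
  ¬r = 1 − 0.48 = 0.52
  ¬q = 1 − 0.13 = 0.87
  ¬q ∧ p = max(0, a+b−1) on (0.87, 0.78) = 0.65
  ¬r ∧ (¬q ∧ p) = max(0, a+b−1) on (0.52, 0.65) = 0.17
  → value = 0.1700
Under probabilistic:
  ¬r = 1 − 0.4800 = 0.5200
  ¬q = 1 − 0.1300 = 0.8700
  ¬q ∧ p = a·b on (0.8700, 0.7800) = 0.6786
  ¬r ∧ (¬q ∧ p) = a·b on (0.5200, 0.6786) = 0.3529
  → value = 0.3529
|0.1700 − 0.3529| = 0.183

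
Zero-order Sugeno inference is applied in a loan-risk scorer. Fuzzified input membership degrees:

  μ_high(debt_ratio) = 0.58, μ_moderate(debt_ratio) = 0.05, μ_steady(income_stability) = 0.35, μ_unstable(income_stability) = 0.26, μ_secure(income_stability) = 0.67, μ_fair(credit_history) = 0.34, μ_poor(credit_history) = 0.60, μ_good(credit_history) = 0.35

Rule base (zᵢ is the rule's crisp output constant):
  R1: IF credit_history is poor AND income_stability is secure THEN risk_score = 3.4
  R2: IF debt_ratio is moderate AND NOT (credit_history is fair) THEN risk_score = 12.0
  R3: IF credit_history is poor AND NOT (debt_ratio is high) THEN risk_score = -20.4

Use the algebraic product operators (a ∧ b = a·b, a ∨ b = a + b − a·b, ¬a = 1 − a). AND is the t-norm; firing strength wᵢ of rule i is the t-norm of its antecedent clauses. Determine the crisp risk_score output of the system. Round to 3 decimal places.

-4.917

R1 (z=3.4): poor=0.60, secure=0.67; AND[a·b] → w = 0.4020
R2 (z=12.0): moderate=0.05, ¬fair=1−0.34=0.66; AND[a·b] → w = 0.0330
R3 (z=-20.4): poor=0.60, ¬high=1−0.58=0.42; AND[a·b] → w = 0.2520
Weighted average = (0.4020·3.4 + 0.0330·12.0 + 0.2520·-20.4) / (0.4020 + 0.0330 + 0.2520)
  = -3.3780 / 0.6870 = -4.917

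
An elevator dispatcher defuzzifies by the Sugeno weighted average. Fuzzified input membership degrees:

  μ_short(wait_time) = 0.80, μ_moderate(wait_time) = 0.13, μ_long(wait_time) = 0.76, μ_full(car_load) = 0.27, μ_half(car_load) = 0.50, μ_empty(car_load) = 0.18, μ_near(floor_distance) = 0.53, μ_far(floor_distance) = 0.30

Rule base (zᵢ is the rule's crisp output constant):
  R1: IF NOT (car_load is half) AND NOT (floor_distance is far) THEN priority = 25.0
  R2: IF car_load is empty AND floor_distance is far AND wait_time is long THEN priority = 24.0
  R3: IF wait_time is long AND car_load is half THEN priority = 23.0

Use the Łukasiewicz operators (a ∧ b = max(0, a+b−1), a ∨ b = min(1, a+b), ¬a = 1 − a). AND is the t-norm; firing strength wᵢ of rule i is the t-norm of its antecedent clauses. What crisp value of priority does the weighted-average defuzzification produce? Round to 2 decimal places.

R1 (z=25.0): ¬half=1−0.50=0.50, ¬far=1−0.30=0.70; AND[max(0, a+b−1)] → w = 0.20
R2 (z=24.0): empty=0.18, far=0.30, long=0.76; AND[max(0, a+b−1)] → w = 0.00
R3 (z=23.0): long=0.76, half=0.50; AND[max(0, a+b−1)] → w = 0.26
Weighted average = (0.20·25.0 + 0.00·24.0 + 0.26·23.0) / (0.20 + 0.00 + 0.26)
  = 10.9800 / 0.4600 = 23.87

23.87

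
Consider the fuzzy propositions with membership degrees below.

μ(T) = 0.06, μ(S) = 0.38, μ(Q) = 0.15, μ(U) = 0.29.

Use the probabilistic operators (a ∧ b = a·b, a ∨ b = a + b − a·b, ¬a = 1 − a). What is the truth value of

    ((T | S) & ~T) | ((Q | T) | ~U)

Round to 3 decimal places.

0.859

T | S = a + b − a·b on (0.0600, 0.3800) = 0.4172
~T = 1 − 0.0600 = 0.9400
(T | S) & ~T = a·b on (0.4172, 0.9400) = 0.3922
Q | T = a + b − a·b on (0.1500, 0.0600) = 0.2010
~U = 1 − 0.2900 = 0.7100
(Q | T) | ~U = a + b − a·b on (0.2010, 0.7100) = 0.7683
((T | S) & ~T) | ((Q | T) | ~U) = a + b − a·b on (0.3922, 0.7683) = 0.8592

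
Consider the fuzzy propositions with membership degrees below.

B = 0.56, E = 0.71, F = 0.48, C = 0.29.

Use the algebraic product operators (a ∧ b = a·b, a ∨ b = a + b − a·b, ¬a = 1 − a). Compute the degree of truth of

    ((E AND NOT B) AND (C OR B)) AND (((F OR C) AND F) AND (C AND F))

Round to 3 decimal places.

NOT B = 1 − 0.5600 = 0.4400
E AND NOT B = a·b on (0.7100, 0.4400) = 0.3124
C OR B = a + b − a·b on (0.2900, 0.5600) = 0.6876
(E AND NOT B) AND (C OR B) = a·b on (0.3124, 0.6876) = 0.2148
F OR C = a + b − a·b on (0.4800, 0.2900) = 0.6308
(F OR C) AND F = a·b on (0.6308, 0.4800) = 0.3028
C AND F = a·b on (0.2900, 0.4800) = 0.1392
((F OR C) AND F) AND (C AND F) = a·b on (0.3028, 0.1392) = 0.0421
((E AND NOT B) AND (C OR B)) AND (((F OR C) AND F) AND (C AND F)) = a·b on (0.2148, 0.0421) = 0.0091

0.009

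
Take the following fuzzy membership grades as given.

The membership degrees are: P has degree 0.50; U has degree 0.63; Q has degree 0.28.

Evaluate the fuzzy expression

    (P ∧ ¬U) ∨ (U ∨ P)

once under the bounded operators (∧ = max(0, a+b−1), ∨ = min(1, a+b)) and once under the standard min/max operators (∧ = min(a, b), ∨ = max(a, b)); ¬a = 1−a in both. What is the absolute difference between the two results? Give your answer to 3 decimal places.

0.370

Under bounded:
  ¬U = 1 − 0.63 = 0.37
  P ∧ ¬U = max(0, a+b−1) on (0.50, 0.37) = 0.00
  U ∨ P = min(1, a+b) on (0.63, 0.50) = 1.00
  (P ∧ ¬U) ∨ (U ∨ P) = min(1, a+b) on (0.00, 1.00) = 1.00
  → value = 1.0000
Under standard min/max:
  ¬U = 1 − 0.63 = 0.37
  P ∧ ¬U = min(a, b) on (0.50, 0.37) = 0.37
  U ∨ P = max(a, b) on (0.63, 0.50) = 0.63
  (P ∧ ¬U) ∨ (U ∨ P) = max(a, b) on (0.37, 0.63) = 0.63
  → value = 0.6300
|1.0000 − 0.6300| = 0.370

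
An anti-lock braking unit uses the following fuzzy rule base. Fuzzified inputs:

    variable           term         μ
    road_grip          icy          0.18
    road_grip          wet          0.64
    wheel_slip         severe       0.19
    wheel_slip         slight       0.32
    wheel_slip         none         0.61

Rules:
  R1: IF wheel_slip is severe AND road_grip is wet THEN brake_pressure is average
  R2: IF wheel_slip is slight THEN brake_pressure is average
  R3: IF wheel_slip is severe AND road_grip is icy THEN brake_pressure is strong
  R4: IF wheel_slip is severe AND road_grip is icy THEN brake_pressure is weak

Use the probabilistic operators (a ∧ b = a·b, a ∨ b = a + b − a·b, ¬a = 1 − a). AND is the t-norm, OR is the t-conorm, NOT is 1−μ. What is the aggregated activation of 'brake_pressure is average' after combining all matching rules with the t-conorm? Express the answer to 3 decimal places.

R1: severe=0.19, wet=0.64; AND[a·b] → w = 0.1216
R2: slight=0.32 → w = 0.3200
R3: severe=0.19, icy=0.18; AND[a·b] → w = 0.0342
R4: severe=0.19, icy=0.18; AND[a·b] → w = 0.0342
Rules with consequent 'average': {R1, R2} → strengths 0.1216, 0.3200
Aggregate via t-conorm [a + b − a·b]: 0.4027

0.403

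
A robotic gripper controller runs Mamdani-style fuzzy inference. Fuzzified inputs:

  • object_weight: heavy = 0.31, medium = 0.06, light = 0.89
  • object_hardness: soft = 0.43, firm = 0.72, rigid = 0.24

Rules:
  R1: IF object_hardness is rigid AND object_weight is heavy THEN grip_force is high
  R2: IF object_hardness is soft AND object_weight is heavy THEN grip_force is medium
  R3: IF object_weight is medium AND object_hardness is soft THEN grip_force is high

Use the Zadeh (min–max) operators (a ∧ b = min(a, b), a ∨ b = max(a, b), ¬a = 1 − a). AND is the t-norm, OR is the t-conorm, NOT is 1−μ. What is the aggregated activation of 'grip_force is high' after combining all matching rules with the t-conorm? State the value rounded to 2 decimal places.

0.24

R1: rigid=0.24, heavy=0.31; AND[min(a, b)] → w = 0.24
R2: soft=0.43, heavy=0.31; AND[min(a, b)] → w = 0.31
R3: medium=0.06, soft=0.43; AND[min(a, b)] → w = 0.06
Rules with consequent 'high': {R1, R3} → strengths 0.24, 0.06
Aggregate via t-conorm [max(a, b)]: 0.24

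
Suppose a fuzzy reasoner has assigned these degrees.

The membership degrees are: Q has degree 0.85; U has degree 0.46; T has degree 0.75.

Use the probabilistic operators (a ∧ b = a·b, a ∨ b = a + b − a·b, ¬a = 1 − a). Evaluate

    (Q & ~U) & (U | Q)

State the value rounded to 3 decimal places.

~U = 1 − 0.4600 = 0.5400
Q & ~U = a·b on (0.8500, 0.5400) = 0.4590
U | Q = a + b − a·b on (0.4600, 0.8500) = 0.9190
(Q & ~U) & (U | Q) = a·b on (0.4590, 0.9190) = 0.4218

0.422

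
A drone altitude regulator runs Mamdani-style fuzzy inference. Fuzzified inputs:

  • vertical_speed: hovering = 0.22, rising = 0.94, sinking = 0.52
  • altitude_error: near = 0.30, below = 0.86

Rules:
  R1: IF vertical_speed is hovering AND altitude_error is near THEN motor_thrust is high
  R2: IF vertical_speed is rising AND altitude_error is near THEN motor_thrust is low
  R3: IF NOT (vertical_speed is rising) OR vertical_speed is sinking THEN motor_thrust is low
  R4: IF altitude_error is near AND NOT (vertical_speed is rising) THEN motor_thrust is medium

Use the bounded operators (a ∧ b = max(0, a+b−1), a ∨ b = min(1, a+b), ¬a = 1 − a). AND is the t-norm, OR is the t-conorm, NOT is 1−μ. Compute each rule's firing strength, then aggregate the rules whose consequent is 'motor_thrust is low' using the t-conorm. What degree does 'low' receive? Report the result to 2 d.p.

0.82

R1: hovering=0.22, near=0.30; AND[max(0, a+b−1)] → w = 0.00
R2: rising=0.94, near=0.30; AND[max(0, a+b−1)] → w = 0.24
R3: ¬rising=1−0.94=0.06, sinking=0.52; OR[min(1, a+b)] → w = 0.58
R4: near=0.30, ¬rising=1−0.94=0.06; AND[max(0, a+b−1)] → w = 0.00
Rules with consequent 'low': {R2, R3} → strengths 0.24, 0.58
Aggregate via t-conorm [min(1, a+b)]: 0.82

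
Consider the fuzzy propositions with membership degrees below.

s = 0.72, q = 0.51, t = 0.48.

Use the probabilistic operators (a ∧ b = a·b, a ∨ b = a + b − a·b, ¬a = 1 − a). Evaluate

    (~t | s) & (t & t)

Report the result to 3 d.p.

0.199

~t = 1 − 0.4800 = 0.5200
~t | s = a + b − a·b on (0.5200, 0.7200) = 0.8656
t & t = a·b on (0.4800, 0.4800) = 0.2304
(~t | s) & (t & t) = a·b on (0.8656, 0.2304) = 0.1994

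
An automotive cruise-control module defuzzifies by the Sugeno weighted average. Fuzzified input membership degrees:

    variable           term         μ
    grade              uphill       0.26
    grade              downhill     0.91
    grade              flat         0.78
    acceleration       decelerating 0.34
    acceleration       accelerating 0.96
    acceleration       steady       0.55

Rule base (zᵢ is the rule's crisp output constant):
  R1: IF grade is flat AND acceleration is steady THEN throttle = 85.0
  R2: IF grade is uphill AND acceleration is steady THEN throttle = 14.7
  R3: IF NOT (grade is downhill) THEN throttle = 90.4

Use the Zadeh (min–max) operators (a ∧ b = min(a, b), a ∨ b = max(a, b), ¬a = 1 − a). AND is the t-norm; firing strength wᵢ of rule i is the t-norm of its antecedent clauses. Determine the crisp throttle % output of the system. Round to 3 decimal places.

65.231

R1 (z=85.0): flat=0.78, steady=0.55; AND[min(a, b)] → w = 0.55
R2 (z=14.7): uphill=0.26, steady=0.55; AND[min(a, b)] → w = 0.26
R3 (z=90.4): ¬downhill=1−0.91=0.09 → w = 0.09
Weighted average = (0.55·85.0 + 0.26·14.7 + 0.09·90.4) / (0.55 + 0.26 + 0.09)
  = 58.7080 / 0.9000 = 65.231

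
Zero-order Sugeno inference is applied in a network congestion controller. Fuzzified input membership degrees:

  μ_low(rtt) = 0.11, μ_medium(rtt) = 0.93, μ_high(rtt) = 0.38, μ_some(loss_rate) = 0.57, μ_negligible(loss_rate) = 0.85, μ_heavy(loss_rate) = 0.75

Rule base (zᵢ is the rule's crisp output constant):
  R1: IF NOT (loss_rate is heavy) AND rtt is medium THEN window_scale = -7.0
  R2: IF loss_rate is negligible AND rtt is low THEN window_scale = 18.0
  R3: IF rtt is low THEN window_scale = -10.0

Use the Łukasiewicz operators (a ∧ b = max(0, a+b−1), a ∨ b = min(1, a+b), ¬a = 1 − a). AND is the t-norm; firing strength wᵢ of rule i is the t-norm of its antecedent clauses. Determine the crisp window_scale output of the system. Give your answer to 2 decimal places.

-8.14

R1 (z=-7.0): ¬heavy=1−0.75=0.25, medium=0.93; AND[max(0, a+b−1)] → w = 0.18
R2 (z=18.0): negligible=0.85, low=0.11; AND[max(0, a+b−1)] → w = 0.00
R3 (z=-10.0): low=0.11 → w = 0.11
Weighted average = (0.18·-7.0 + 0.00·18.0 + 0.11·-10.0) / (0.18 + 0.00 + 0.11)
  = -2.3600 / 0.2900 = -8.14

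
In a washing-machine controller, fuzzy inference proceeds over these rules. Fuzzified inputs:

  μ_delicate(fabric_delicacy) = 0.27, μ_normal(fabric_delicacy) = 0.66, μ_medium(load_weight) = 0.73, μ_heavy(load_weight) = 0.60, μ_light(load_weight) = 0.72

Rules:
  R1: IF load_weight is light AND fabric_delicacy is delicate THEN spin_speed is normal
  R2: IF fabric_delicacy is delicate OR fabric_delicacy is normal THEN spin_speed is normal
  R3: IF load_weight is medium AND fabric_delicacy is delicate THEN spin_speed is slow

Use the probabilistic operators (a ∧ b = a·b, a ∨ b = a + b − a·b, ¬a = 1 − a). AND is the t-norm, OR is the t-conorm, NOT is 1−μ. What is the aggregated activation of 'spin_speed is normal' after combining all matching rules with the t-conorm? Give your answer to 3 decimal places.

R1: light=0.72, delicate=0.27; AND[a·b] → w = 0.1944
R2: delicate=0.27, normal=0.66; OR[a + b − a·b] → w = 0.7518
R3: medium=0.73, delicate=0.27; AND[a·b] → w = 0.1971
Rules with consequent 'normal': {R1, R2} → strengths 0.1944, 0.7518
Aggregate via t-conorm [a + b − a·b]: 0.8001

0.800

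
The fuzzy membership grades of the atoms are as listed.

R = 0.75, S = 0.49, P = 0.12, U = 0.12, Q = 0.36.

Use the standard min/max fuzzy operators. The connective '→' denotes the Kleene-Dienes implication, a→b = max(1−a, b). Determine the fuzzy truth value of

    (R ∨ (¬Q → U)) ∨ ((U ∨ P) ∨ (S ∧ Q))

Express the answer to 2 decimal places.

0.75

¬Q = 1 − 0.36 = 0.64
¬Q → U  [Kleene-Dienes: max(1−a, b)] with a=0.64, b=0.12 → 0.36
R ∨ (¬Q → U) = max(a, b) on (0.75, 0.36) = 0.75
U ∨ P = max(a, b) on (0.12, 0.12) = 0.12
S ∧ Q = min(a, b) on (0.49, 0.36) = 0.36
(U ∨ P) ∨ (S ∧ Q) = max(a, b) on (0.12, 0.36) = 0.36
(R ∨ (¬Q → U)) ∨ ((U ∨ P) ∨ (S ∧ Q)) = max(a, b) on (0.75, 0.36) = 0.75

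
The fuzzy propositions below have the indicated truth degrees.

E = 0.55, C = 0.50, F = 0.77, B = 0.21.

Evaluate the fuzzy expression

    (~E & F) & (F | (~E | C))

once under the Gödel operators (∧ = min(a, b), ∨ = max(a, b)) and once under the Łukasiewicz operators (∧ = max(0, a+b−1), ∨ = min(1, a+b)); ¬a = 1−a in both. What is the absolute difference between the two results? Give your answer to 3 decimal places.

0.230

Under Gödel:
  ~E = 1 − 0.55 = 0.45
  ~E & F = min(a, b) on (0.45, 0.77) = 0.45
  ~E = 1 − 0.55 = 0.45
  ~E | C = max(a, b) on (0.45, 0.50) = 0.50
  F | (~E | C) = max(a, b) on (0.77, 0.50) = 0.77
  (~E & F) & (F | (~E | C)) = min(a, b) on (0.45, 0.77) = 0.45
  → value = 0.4500
Under Łukasiewicz:
  ~E = 1 − 0.55 = 0.45
  ~E & F = max(0, a+b−1) on (0.45, 0.77) = 0.22
  ~E = 1 − 0.55 = 0.45
  ~E | C = min(1, a+b) on (0.45, 0.50) = 0.95
  F | (~E | C) = min(1, a+b) on (0.77, 0.95) = 1.00
  (~E & F) & (F | (~E | C)) = max(0, a+b−1) on (0.22, 1.00) = 0.22
  → value = 0.2200
|0.4500 − 0.2200| = 0.230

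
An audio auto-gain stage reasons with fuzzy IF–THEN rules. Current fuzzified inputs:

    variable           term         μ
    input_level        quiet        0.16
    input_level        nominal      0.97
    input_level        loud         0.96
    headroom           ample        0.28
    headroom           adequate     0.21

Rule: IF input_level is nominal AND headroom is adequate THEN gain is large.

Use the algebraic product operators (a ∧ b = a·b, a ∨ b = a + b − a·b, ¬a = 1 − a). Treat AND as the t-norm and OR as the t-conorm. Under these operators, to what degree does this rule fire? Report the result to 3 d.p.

firing strength: nominal=0.97, adequate=0.21; AND[a·b] → w = 0.2037

0.204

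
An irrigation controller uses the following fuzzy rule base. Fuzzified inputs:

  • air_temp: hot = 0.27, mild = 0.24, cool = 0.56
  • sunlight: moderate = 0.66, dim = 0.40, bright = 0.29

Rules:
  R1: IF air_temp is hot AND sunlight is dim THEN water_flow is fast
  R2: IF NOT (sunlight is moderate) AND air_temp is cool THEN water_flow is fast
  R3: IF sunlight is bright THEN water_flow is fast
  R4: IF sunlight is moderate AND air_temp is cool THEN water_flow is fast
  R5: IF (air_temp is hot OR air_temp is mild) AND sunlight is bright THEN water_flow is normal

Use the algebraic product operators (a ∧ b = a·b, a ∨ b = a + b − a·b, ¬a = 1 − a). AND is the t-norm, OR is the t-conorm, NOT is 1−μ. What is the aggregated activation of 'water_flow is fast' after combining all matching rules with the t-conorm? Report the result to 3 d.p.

0.677

R1: hot=0.27, dim=0.40; AND[a·b] → w = 0.1080
R2: ¬moderate=1−0.66=0.34, cool=0.56; AND[a·b] → w = 0.1904
R3: bright=0.29 → w = 0.2900
R4: moderate=0.66, cool=0.56; AND[a·b] → w = 0.3696
R5: (hot=0.27 OR mild=0.24) = 0.4452; AND[a·b] with bright=0.29 → w = 0.1291
Rules with consequent 'fast': {R1, R2, R3, R4} → strengths 0.1080, 0.1904, 0.2900, 0.3696
Aggregate via t-conorm [a + b − a·b]: 0.6768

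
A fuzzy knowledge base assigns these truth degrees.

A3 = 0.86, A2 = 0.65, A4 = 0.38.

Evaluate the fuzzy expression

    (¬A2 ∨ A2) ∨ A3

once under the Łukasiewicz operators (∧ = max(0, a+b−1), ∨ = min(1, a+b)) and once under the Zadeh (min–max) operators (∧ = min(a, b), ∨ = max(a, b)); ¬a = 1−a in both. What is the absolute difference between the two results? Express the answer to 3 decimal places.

0.140

Under Łukasiewicz:
  ¬A2 = 1 − 0.65 = 0.35
  ¬A2 ∨ A2 = min(1, a+b) on (0.35, 0.65) = 1.00
  (¬A2 ∨ A2) ∨ A3 = min(1, a+b) on (1.00, 0.86) = 1.00
  → value = 1.0000
Under Zadeh (min–max):
  ¬A2 = 1 − 0.65 = 0.35
  ¬A2 ∨ A2 = max(a, b) on (0.35, 0.65) = 0.65
  (¬A2 ∨ A2) ∨ A3 = max(a, b) on (0.65, 0.86) = 0.86
  → value = 0.8600
|1.0000 − 0.8600| = 0.140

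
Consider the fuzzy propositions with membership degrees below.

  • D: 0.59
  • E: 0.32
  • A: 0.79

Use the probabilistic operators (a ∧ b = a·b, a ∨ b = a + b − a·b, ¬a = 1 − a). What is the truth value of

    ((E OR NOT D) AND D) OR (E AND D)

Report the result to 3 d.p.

0.475

NOT D = 1 − 0.5900 = 0.4100
E OR NOT D = a + b − a·b on (0.3200, 0.4100) = 0.5988
(E OR NOT D) AND D = a·b on (0.5988, 0.5900) = 0.3533
E AND D = a·b on (0.3200, 0.5900) = 0.1888
((E OR NOT D) AND D) OR (E AND D) = a + b − a·b on (0.3533, 0.1888) = 0.4754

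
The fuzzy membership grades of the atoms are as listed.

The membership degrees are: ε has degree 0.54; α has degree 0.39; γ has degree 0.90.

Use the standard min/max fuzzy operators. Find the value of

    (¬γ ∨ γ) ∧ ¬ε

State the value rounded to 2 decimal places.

0.46

¬γ = 1 − 0.90 = 0.10
¬γ ∨ γ = max(a, b) on (0.10, 0.90) = 0.90
¬ε = 1 − 0.54 = 0.46
(¬γ ∨ γ) ∧ ¬ε = min(a, b) on (0.90, 0.46) = 0.46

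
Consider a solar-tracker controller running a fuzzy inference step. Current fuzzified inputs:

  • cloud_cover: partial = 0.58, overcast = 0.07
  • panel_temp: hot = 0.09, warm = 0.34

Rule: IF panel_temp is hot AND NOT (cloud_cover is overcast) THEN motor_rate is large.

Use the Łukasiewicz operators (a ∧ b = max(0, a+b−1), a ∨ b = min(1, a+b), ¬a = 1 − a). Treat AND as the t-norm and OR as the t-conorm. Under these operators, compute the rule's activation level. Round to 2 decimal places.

firing strength: hot=0.09, ¬overcast=1−0.07=0.93; AND[max(0, a+b−1)] → w = 0.02

0.02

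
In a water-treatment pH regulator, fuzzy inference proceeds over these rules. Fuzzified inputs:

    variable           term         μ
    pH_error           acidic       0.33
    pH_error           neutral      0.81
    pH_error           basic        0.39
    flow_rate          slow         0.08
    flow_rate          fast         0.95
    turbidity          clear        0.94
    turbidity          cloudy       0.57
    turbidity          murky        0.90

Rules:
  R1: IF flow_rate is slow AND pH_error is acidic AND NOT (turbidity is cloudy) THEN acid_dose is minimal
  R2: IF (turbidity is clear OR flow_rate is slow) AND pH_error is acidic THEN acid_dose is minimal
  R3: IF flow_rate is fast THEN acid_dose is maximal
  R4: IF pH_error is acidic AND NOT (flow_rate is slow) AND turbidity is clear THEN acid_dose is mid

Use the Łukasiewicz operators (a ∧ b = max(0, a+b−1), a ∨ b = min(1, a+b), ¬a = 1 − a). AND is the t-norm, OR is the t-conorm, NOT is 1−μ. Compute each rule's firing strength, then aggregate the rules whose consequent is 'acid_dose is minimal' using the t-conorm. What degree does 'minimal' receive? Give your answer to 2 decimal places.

R1: slow=0.08, acidic=0.33, ¬cloudy=1−0.57=0.43; AND[max(0, a+b−1)] → w = 0.00
R2: (clear=0.94 OR slow=0.08) = 1.00; AND[max(0, a+b−1)] with acidic=0.33 → w = 0.33
R3: fast=0.95 → w = 0.95
R4: acidic=0.33, ¬slow=1−0.08=0.92, clear=0.94; AND[max(0, a+b−1)] → w = 0.19
Rules with consequent 'minimal': {R1, R2} → strengths 0.00, 0.33
Aggregate via t-conorm [min(1, a+b)]: 0.33

0.33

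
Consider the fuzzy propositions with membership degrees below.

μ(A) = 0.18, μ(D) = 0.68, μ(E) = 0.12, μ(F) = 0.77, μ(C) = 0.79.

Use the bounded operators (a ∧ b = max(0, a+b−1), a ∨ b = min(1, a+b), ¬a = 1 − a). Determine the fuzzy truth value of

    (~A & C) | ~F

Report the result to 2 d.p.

~A = 1 − 0.18 = 0.82
~A & C = max(0, a+b−1) on (0.82, 0.79) = 0.61
~F = 1 − 0.77 = 0.23
(~A & C) | ~F = min(1, a+b) on (0.61, 0.23) = 0.84

0.84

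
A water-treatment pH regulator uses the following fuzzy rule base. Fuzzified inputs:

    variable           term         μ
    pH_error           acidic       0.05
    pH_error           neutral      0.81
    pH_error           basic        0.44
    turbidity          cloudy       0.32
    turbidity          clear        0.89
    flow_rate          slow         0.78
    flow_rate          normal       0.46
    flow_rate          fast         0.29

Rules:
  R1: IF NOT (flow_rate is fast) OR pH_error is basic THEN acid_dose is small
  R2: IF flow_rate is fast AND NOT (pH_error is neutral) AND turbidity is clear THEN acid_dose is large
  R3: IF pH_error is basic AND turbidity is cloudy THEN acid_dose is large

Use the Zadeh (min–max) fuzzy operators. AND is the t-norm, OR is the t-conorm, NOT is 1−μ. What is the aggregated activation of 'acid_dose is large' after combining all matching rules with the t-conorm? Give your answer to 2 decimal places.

0.32

R1: ¬fast=1−0.29=0.71, basic=0.44; OR[max(a, b)] → w = 0.71
R2: fast=0.29, ¬neutral=1−0.81=0.19, clear=0.89; AND[min(a, b)] → w = 0.19
R3: basic=0.44, cloudy=0.32; AND[min(a, b)] → w = 0.32
Rules with consequent 'large': {R2, R3} → strengths 0.19, 0.32
Aggregate via t-conorm [max(a, b)]: 0.32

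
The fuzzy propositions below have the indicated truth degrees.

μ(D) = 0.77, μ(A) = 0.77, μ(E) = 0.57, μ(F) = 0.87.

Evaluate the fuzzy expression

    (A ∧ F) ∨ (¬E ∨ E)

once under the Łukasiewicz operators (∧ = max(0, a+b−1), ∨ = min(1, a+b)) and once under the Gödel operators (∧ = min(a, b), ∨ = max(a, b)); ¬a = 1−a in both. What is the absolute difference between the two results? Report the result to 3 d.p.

0.230

Under Łukasiewicz:
  A ∧ F = max(0, a+b−1) on (0.77, 0.87) = 0.64
  ¬E = 1 − 0.57 = 0.43
  ¬E ∨ E = min(1, a+b) on (0.43, 0.57) = 1.00
  (A ∧ F) ∨ (¬E ∨ E) = min(1, a+b) on (0.64, 1.00) = 1.00
  → value = 1.0000
Under Gödel:
  A ∧ F = min(a, b) on (0.77, 0.87) = 0.77
  ¬E = 1 − 0.57 = 0.43
  ¬E ∨ E = max(a, b) on (0.43, 0.57) = 0.57
  (A ∧ F) ∨ (¬E ∨ E) = max(a, b) on (0.77, 0.57) = 0.77
  → value = 0.7700
|1.0000 − 0.7700| = 0.230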